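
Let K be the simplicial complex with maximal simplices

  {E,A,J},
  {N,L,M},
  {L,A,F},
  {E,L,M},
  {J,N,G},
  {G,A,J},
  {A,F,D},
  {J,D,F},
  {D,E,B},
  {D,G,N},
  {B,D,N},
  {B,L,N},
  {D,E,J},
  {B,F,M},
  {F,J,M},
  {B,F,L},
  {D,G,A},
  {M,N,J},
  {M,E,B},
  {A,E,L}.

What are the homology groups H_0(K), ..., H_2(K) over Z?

K has 10 vertices, 30 edges, 20 triangles.
rank ∂_0 = 0, rank ∂_1 = 9 ⇒ b_0 = 10 − 0 − 9 = 1; all invariant factors of ∂_1 are 1 so no torsion. So H_0 = Z.
rank ∂_1 = 9, rank ∂_2 = 20 ⇒ b_1 = 30 − 9 − 20 = 1; ∂_2 has invariant factor(s) [2] giving torsion. So H_1 = Z ⊕ Z_2.
rank ∂_2 = 20, rank ∂_3 = 0 ⇒ b_2 = 20 − 20 − 0 = 0. So H_2 = 0.

H_0 = Z,  H_1 = Z ⊕ Z_2,  H_2 = 0.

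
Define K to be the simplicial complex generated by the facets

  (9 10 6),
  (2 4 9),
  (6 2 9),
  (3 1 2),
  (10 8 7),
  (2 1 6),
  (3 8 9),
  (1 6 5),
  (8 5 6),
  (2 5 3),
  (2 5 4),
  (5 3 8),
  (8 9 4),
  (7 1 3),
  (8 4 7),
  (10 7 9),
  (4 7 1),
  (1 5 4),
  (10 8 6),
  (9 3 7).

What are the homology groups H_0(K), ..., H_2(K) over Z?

We work with the vertex ordering 1 < 2 < 3 < 4 < 5 < 6 < 7 < 8 < 9 < 10. The simplices of K, each written with vertices in increasing order, are:

  0-simplices (10): [1], [2], [3], [4], [5], [6], [7], [8], [9], [10]
  1-simplices (30): (30 of them)
  2-simplices (20): (20 of them)

Hence C_0 ≅ Z^10, C_1 ≅ Z^30, C_2 ≅ Z^20.

The boundary map ∂_1: C_1 → C_0 sends each edge [p,q] (with p < q) to q − p. For instance
  ∂[1,7] = [7] − [1].
As a 10×30 matrix over Z this has rank 9, with invariant factors (1,1,1,1,1,1,1,1,1).

∂_2: C_2 → C_1 acts by ∂[p,q,r] = [q,r] − [p,r] + [p,q]. For instance
  ∂[2,4,9] = [4,9] − [2,9] + [2,4],
  ∂[1,4,5] = [4,5] − [1,5] + [1,4].
The resulting 30×20 matrix has rank 20, and its Smith normal form has invariant factors (1,1,1,1,1,1,1,1,1,1,1,1,1,1,1,1,1,1,1,2).

Computing H_k = (kernel of ∂_k) / (image of ∂_{k+1}):

  H_0: rank C_0 − rank ∂_1 = 10 − 9 = 1, and the invariant factors of ∂_1 are all 1, so H_0 = Z.
  H_1: rank ker ∂_1 − rank ∂_2 = (30 − 9) − 20 = 1, and ∂_2 has invariant factor 2 > 1, so H_1 = Z ⊕ Z/2.
  H_2: rank ker ∂_2 − rank ∂_3 = (20 − 20) − 0 = 0, and there is no ∂_3, so H_2 = 0.

H_0 ≅ Z,  H_1 ≅ Z ⊕ Z/2,  H_2 = 0.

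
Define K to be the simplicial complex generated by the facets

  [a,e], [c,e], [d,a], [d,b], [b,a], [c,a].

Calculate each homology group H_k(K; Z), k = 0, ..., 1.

H_0 = Z,  H_1 = Z^2.

Fix the vertex order a < b < c < d < e and write every simplex with vertices in increasing order. Then dim K = 1 and the simplices of K are:

  0-simplices (5): a, b, c, d, e
  1-simplices (6): ab, ac, ad, ae, bd, ce

so the chain groups are C_0 ≅ Z^5, C_1 ≅ Z^6.

∂_1: C_1 → C_0 is given by ∂[p,q] = [q] − [p]. For instance
  ∂ab = b − a.
The 5×6 boundary matrix has rank 4 and Smith normal form diag(1,1,1,1).

Reading off H_k = ker ∂_k / im ∂_{k+1}:

  H_0: rank C_0 − rank ∂_1 = 5 − 4 = 1, and the invariant factors of ∂_1 are all 1, so H_0 = Z.
  H_1: rank ker ∂_1 − rank ∂_2 = (6 − 4) − 0 = 2, and there is no ∂_2, so H_1 = Z^2.

As a check, the Euler characteristic is 5 − 6 = -1, which agrees with 1 − 2 = -1.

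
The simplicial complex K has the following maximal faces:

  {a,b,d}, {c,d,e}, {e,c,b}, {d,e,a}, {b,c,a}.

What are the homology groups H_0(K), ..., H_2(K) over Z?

We work with the vertex ordering a < b < c < d < e. The simplices of K, each written with vertices in increasing order, are:

  0-simplices (5): a, b, c, d, e
  1-simplices (10): ab, ac, ad, ae, bc, bd, be, cd, ce, de
  2-simplices (5): abc, abd, ade, bce, cde

Hence C_0 ≅ Z^5, C_1 ≅ Z^10, C_2 ≅ Z^5.

Boundary ∂_1: C_1 → C_0 sends each edge [p,q] (with p < q) to q − p. For instance
  ∂ad = d − a.
The resulting 5×10 matrix has rank 4, and its Smith normal form has invariant factors (1,1,1,1).

∂_2: C_2 → C_1 sends each 2-simplex [p,q,r] to [q,r] − [p,r] + [p,q]. For instance
  ∂bce = ce − be + bc,
  ∂abc = bc − ac + ab.
This gives a 10×5 integer matrix of rank 5; reducing to Smith normal form yields diagonal entries (1,1,1,1,1).

From H_k ≅ ker(∂_k) / im(∂_{k+1}) we obtain:

  H_0: rank C_0 − rank ∂_1 = 5 − 4 = 1, and the invariant factors of ∂_1 are all 1, so H_0 = Z.
  H_1: rank ker ∂_1 − rank ∂_2 = (10 − 4) − 5 = 1, and the invariant factors of ∂_2 are all 1, so H_1 = Z.
  H_2: rank ker ∂_2 − rank ∂_3 = (5 − 5) − 0 = 0, and there is no ∂_3, so H_2 = 0.

(K is a triangulation of the Möbius band.)

H_0 ≅ Z,  H_1 ≅ Z,  H_2 = 0.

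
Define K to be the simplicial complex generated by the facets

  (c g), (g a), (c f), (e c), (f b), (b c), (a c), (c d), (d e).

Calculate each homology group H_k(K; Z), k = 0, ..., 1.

H_0 ≅ Z,  H_1 ≅ Z^3.

We work with the vertex ordering a < b < c < d < e < f < g. The simplices of K, each written with vertices in increasing order, are:

  0-simplices (7): a, b, c, d, e, f, g
  1-simplices (9): ac, ag, bc, bf, cd, ce, cf, cg, de

so the chain groups are C_0 ≅ Z^7, C_1 ≅ Z^9.

∂_1: C_1 → C_0 sends each edge [p,q] (with p < q) to q − p. For instance
  ∂ag = g − a.
The 7×9 boundary matrix has rank 6 and Smith normal form diag(1,1,1,1,1,1).

Now H_k = ker ∂_k / im ∂_{k+1}, so:

  H_0: rank C_0 − rank ∂_1 = 7 − 6 = 1, and the invariant factors of ∂_1 are all 1, so H_0 ≅ Z.
  H_1: rank ker ∂_1 − rank ∂_2 = (9 − 6) − 0 = 3, and there is no ∂_2, so H_1 ≅ Z^3.

(K is a triangulation of a wedge of 3 circles.)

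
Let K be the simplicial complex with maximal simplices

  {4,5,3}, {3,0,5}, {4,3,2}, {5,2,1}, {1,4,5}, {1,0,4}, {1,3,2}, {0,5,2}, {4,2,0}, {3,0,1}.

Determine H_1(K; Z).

Take the total order 0 < 1 < 2 < 3 < 4 < 5 on the vertex set. Then K (dimension 2) consists of the simplices:

  0-simplices (6): [0], [1], [2], [3], [4], [5]
  1-simplices (15): [0,1], [0,2], [0,3], [0,4], [0,5], [1,2], [1,3], [1,4], [1,5], [2,3], [2,4], [2,5], [3,4], [3,5], [4,5]
  2-simplices (10): [0,1,3], [0,1,4], [0,2,4], [0,2,5], [0,3,5], [1,2,3], [1,2,5], [1,4,5], [2,3,4], [3,4,5]

so the chain groups are C_0 ≅ Z^6, C_1 ≅ Z^15, C_2 ≅ Z^10.

∂_1: C_1 → C_0 sends each edge [p,q] (with p < q) to q − p. For instance
  ∂[1,2] = [2] − [1].
The 6×15 boundary matrix has rank 5 and Smith normal form diag(1,1,1,1,1).

The boundary map ∂_2: C_2 → C_1 acts by ∂[p,q,r] = [q,r] − [p,r] + [p,q]. For instance
  ∂[0,2,4] = [2,4] − [0,4] + [0,2],
  ∂[2,3,4] = [3,4] − [2,4] + [2,3].
This gives a 15×10 integer matrix of rank 10; reducing to Smith normal form yields diagonal entries (1,1,1,1,1,1,1,1,1,2).

Reading off H_k = ker ∂_k / im ∂_{k+1}:

  H_1: rank ker ∂_1 − rank ∂_2 = (15 − 5) − 10 = 0, and ∂_2 has invariant factor 2 > 1, so H_1 = Z/2.

(K is a triangulation of the real projective plane RP^2.)

H_1 ≅ Z/2.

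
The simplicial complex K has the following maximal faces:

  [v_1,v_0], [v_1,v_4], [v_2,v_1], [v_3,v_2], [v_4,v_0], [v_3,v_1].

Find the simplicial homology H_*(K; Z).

H_0 = Z,  H_1 = Z^2.

Fix the vertex order v_0 < v_1 < v_2 < v_3 < v_4 and write every simplex with vertices in increasing order. Then dim K = 1 and the simplices of K are:

  0-simplices (5): [v_0], [v_1], [v_2], [v_3], [v_4]
  1-simplices (6): [v_0,v_1], [v_0,v_4], [v_1,v_2], [v_1,v_3], [v_1,v_4], [v_2,v_3]

so the chain groups are C_0 ≅ Z^5, C_1 ≅ Z^6.

∂_1: C_1 → C_0 maps an edge to its endpoints' difference, ∂[p,q] = q − p. For instance
  ∂[v_0,v_1] = [v_1] − [v_0].
The resulting 5×6 matrix has rank 4, and its Smith normal form has invariant factors (1,1,1,1).

Reading off H_k = ker ∂_k / im ∂_{k+1}:

  H_0: rank C_0 − rank ∂_1 = 5 − 4 = 1, and the invariant factors of ∂_1 are all 1, so H_0 ≅ Z.
  H_1: rank ker ∂_1 − rank ∂_2 = (6 − 4) − 0 = 2, and there is no ∂_2, so H_1 ≅ Z^2.

As a check, the Euler characteristic is 5 − 6 = -1, which agrees with 1 − 2 = -1.
(K is a triangulation of a wedge of 2 circles.)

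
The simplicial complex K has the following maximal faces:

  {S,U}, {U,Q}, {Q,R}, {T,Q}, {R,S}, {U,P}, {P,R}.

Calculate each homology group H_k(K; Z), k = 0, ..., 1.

H_0 = Z,  H_1 = Z^2.

We work with the vertex ordering P < Q < R < S < T < U. The simplices of K, each written with vertices in increasing order, are:

  0-simplices (6): P, Q, R, S, T, U
  1-simplices (7): PR, PU, QR, QT, QU, RS, SU

so the chain groups are C_0 ≅ Z^6, C_1 ≅ Z^7.

The boundary map ∂_1: C_1 → C_0 maps an edge to its endpoints' difference, ∂[p,q] = q − p.
As a 6×7 matrix over Z this has rank 5, with invariant factors (1,1,1,1,1).

Computing H_k = (kernel of ∂_k) / (image of ∂_{k+1}):

  H_0: rank C_0 − rank ∂_1 = 6 − 5 = 1, and the invariant factors of ∂_1 are all 1, so H_0 ≅ Z.
  H_1: rank ker ∂_1 − rank ∂_2 = (7 − 5) − 0 = 2, and there is no ∂_2, so H_1 ≅ Z^2.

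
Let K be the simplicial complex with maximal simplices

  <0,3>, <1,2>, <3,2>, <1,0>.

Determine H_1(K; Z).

We work with the vertex ordering 0 < 1 < 2 < 3. The simplices of K, each written with vertices in increasing order, are:

  0-simplices (4): [0], [1], [2], [3]
  1-simplices (4): [0,1], [0,3], [1,2], [2,3]

giving chain groups C_0 ≅ Z^4, C_1 ≅ Z^4.

The boundary map ∂_1: C_1 → C_0 is given by ∂[p,q] = [q] − [p]. For instance
  ∂[1,2] = [2] − [1].
This gives a 4×4 integer matrix of rank 3; reducing to Smith normal form yields diagonal entries (1,1,1).

Now H_k = ker ∂_k / im ∂_{k+1}, so:

  H_1: rank ker ∂_1 − rank ∂_2 = (4 − 3) − 0 = 1, and there is no ∂_2, so H_1 = Z.

H_1 ≅ Z.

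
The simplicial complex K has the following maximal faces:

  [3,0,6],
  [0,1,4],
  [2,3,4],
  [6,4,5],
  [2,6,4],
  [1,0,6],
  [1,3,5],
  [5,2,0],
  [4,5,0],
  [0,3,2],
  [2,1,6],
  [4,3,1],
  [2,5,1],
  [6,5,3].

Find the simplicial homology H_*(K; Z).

H_0 = Z,  H_1 = Z^2,  H_2 = Z.

We work with the vertex ordering 0 < 1 < 2 < 3 < 4 < 5 < 6. The simplices of K, each written with vertices in increasing order, are:

  0-simplices (7): [0], [1], [2], [3], [4], [5], [6]
  1-simplices (21): [0,1], [0,2], [0,3], [0,4], [0,5], [0,6], [1,2], [1,3], [1,4], [1,5], [1,6], [2,3], [2,4], [2,5], [2,6], [3,4], [3,5], [3,6], [4,5], [4,6], [5,6]
  2-simplices (14): [0,1,4], [0,1,6], [0,2,3], [0,2,5], [0,3,6], [0,4,5], [1,2,5], [1,2,6], [1,3,4], [1,3,5], [2,3,4], [2,4,6], [3,5,6], [4,5,6]

giving chain groups C_0 ≅ Z^7, C_1 ≅ Z^21, C_2 ≅ Z^14.

The boundary map ∂_1: C_1 → C_0 sends each edge [p,q] (with p < q) to q − p. For instance
  ∂[2,4] = [4] − [2].
This gives a 7×21 integer matrix of rank 6; reducing to Smith normal form yields diagonal entries (1,1,1,1,1,1).

∂_2: C_2 → C_1 sends each 2-simplex [p,q,r] to [q,r] − [p,r] + [p,q]. For instance
  ∂[0,3,6] = [3,6] − [0,6] + [0,3],
  ∂[1,3,4] = [3,4] − [1,4] + [1,3].
As a 21×14 matrix over Z this has rank 13, with invariant factors (1,1,1,1,1,1,1,1,1,1,1,1,1).

Computing H_k = (kernel of ∂_k) / (image of ∂_{k+1}):

  H_0: rank C_0 − rank ∂_1 = 7 − 6 = 1, and the invariant factors of ∂_1 are all 1, so H_0 ≅ Z.
  H_1: rank ker ∂_1 − rank ∂_2 = (21 − 6) − 13 = 2, and the invariant factors of ∂_2 are all 1, so H_1 ≅ Z^2.
  H_2: rank ker ∂_2 − rank ∂_3 = (14 − 13) − 0 = 1, and there is no ∂_3, so H_2 ≅ Z.

As a check, the Euler characteristic is 7 − 21 + 14 = 0, which agrees with 1 − 2 + 1 = 0.
(K is a triangulation of the torus T^2.)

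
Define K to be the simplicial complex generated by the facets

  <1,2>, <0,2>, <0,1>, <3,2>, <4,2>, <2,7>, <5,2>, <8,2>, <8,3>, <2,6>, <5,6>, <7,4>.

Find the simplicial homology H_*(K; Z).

H_0 ≅ Z,  H_1 ≅ Z^4.

Take the total order 0 < 1 < 2 < 3 < 4 < 5 < 6 < 7 < 8 on the vertex set. Then K (dimension 1) consists of the simplices:

  0-simplices (9): [0], [1], [2], [3], [4], [5], [6], [7], [8]
  1-simplices (12): [0,1], [0,2], [1,2], [2,3], [2,4], [2,5], [2,6], [2,7], [2,8], [3,8], [4,7], [5,6]

Hence C_0 ≅ Z^9, C_1 ≅ Z^12.

Boundary ∂_1: C_1 → C_0 maps an edge to its endpoints' difference, ∂[p,q] = q − p. For instance
  ∂[2,4] = [4] − [2].
As a 9×12 matrix over Z this has rank 8, with invariant factors (1,1,1,1,1,1,1,1).

Computing H_k = (kernel of ∂_k) / (image of ∂_{k+1}):

  H_0: rank C_0 − rank ∂_1 = 9 − 8 = 1, and the invariant factors of ∂_1 are all 1, so H_0 ≅ Z.
  H_1: rank ker ∂_1 − rank ∂_2 = (12 − 8) − 0 = 4, and there is no ∂_2, so H_1 ≅ Z^4.

(K is a triangulation of a wedge of 4 circles.)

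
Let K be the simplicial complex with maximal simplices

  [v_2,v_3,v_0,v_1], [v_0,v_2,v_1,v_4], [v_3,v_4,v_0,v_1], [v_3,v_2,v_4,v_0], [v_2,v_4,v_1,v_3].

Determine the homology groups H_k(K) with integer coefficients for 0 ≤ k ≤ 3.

Order the vertices as v_0 < v_1 < v_2 < v_3 < v_4. Listing each simplex with vertices in this order, K has dimension 3 with simplices:

  0-simplices (5): [v_0], [v_1], [v_2], [v_3], [v_4]
  1-simplices (10): [v_0,v_1], [v_0,v_2], [v_0,v_3], [v_0,v_4], [v_1,v_2], [v_1,v_3], [v_1,v_4], [v_2,v_3], [v_2,v_4], [v_3,v_4]
  2-simplices (10): [v_0,v_1,v_2], [v_0,v_1,v_3], [v_0,v_1,v_4], [v_0,v_2,v_3], [v_0,v_2,v_4], [v_0,v_3,v_4], [v_1,v_2,v_3], [v_1,v_2,v_4], [v_1,v_3,v_4], [v_2,v_3,v_4]
  3-simplices (5): [v_0,v_1,v_2,v_3], [v_0,v_1,v_2,v_4], [v_0,v_1,v_3,v_4], [v_0,v_2,v_3,v_4], [v_1,v_2,v_3,v_4]

so the chain groups are C_0 ≅ Z^5, C_1 ≅ Z^10, C_2 ≅ Z^10, C_3 ≅ Z^5.

Boundary ∂_1: C_1 → C_0 is given by ∂[p,q] = [q] − [p].
The resulting 5×10 matrix has rank 4, and its Smith normal form has invariant factors (1,1,1,1).

Boundary ∂_2: C_2 → C_1 acts by ∂[p,q,r] = [q,r] − [p,r] + [p,q]. For instance
  ∂[v_0,v_3,v_4] = [v_3,v_4] − [v_0,v_4] + [v_0,v_3],
  ∂[v_2,v_3,v_4] = [v_3,v_4] − [v_2,v_4] + [v_2,v_3].
As a 10×10 matrix over Z this has rank 6, with invariant factors (1,1,1,1,1,1).

The boundary map ∂_3: C_3 → C_2 sends each 3-simplex σ to the alternating sum Σ_i (−1)^i (σ with its i-th vertex removed). For instance
  ∂[v_0,v_1,v_2,v_3] = [v_1,v_2,v_3] − [v_0,v_2,v_3] + [v_0,v_1,v_3] − [v_0,v_1,v_2],
  ∂[v_0,v_1,v_2,v_4] = [v_1,v_2,v_4] − [v_0,v_2,v_4] + [v_0,v_1,v_4] − [v_0,v_1,v_2].
The 10×5 boundary matrix has rank 4 and Smith normal form diag(1,1,1,1).

Now H_k = ker ∂_k / im ∂_{k+1}, so:

  H_0: rank C_0 − rank ∂_1 = 5 − 4 = 1, and the invariant factors of ∂_1 are all 1, so H_0 ≅ Z.
  H_1: rank ker ∂_1 − rank ∂_2 = (10 − 4) − 6 = 0, and the invariant factors of ∂_2 are all 1, so H_1 ≅ 0.
  H_2: rank ker ∂_2 − rank ∂_3 = (10 − 6) − 4 = 0, and the invariant factors of ∂_3 are all 1, so H_2 ≅ 0.
  H_3: rank ker ∂_3 − rank ∂_4 = (5 − 4) − 0 = 1, and there is no ∂_4, so H_3 ≅ Z.

As a check, the Euler characteristic is 5 − 10 + 10 − 5 = 0, which agrees with 1 − 0 + 0 − 1 = 0.

H_0 ≅ Z,  H_1 = 0,  H_2 = 0,  H_3 ≅ Z.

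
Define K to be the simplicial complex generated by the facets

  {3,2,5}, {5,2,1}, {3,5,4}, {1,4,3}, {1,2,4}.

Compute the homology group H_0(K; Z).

Take the total order 1 < 2 < 3 < 4 < 5 on the vertex set. Then K (dimension 2) consists of the simplices:

  0-simplices (5): [1], [2], [3], [4], [5]
  1-simplices (10): [1,2], [1,3], [1,4], [1,5], [2,3], [2,4], [2,5], [3,4], [3,5], [4,5]
  2-simplices (5): [1,2,4], [1,2,5], [1,3,4], [2,3,5], [3,4,5]

giving chain groups C_0 ≅ Z^5, C_1 ≅ Z^10, C_2 ≅ Z^5.

∂_1: C_1 → C_0 sends each edge [p,q] (with p < q) to q − p. For instance
  ∂[2,3] = [3] − [2].
The 5×10 boundary matrix has rank 4 and Smith normal form diag(1,1,1,1).

The boundary map ∂_2: C_2 → C_1 sends each 2-simplex [p,q,r] to [q,r] − [p,r] + [p,q]. For instance
  ∂[1,3,4] = [3,4] − [1,4] + [1,3],
  ∂[1,2,4] = [2,4] − [1,4] + [1,2].
The 10×5 boundary matrix has rank 5 and Smith normal form diag(1,1,1,1,1).

Now H_k = ker ∂_k / im ∂_{k+1}, so:

  H_0: rank C_0 − rank ∂_1 = 5 − 4 = 1, and the invariant factors of ∂_1 are all 1, so H_0 ≅ Z.

H_0 = Z.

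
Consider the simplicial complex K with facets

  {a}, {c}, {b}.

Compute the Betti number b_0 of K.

We work with the vertex ordering a < b < c. The simplices of K, each written with vertices in increasing order, are:

  0-simplices (3): a, b, c

giving chain groups C_0 ≅ Z^3.

Now H_k = ker ∂_k / im ∂_{k+1}, so:

  H_0: rank C_0 − rank ∂_1 = 3 − 0 = 3, and there is no ∂_1, so H_0 = Z^3.

Hence the Betti numbers are b_0 = 3.

b_0 = 3.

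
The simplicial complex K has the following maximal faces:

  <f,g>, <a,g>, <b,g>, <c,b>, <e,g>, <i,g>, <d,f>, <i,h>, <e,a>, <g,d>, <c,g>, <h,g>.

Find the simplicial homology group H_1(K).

H_1 = Z^4.

Fix the vertex order a < b < c < d < e < f < g < h < i and write every simplex with vertices in increasing order. Then dim K = 1 and the simplices of K are:

  0-simplices (9): a, b, c, d, e, f, g, h, i
  1-simplices (12): ae, ag, bc, bg, cg, df, dg, eg, fg, gh, gi, hi

so the chain groups are C_0 ≅ Z^9, C_1 ≅ Z^12.

The boundary map ∂_1: C_1 → C_0 is given by ∂[p,q] = [q] − [p].
As a 9×12 matrix over Z this has rank 8, with invariant factors (1,1,1,1,1,1,1,1).

Reading off H_k = ker ∂_k / im ∂_{k+1}:

  H_1: rank ker ∂_1 − rank ∂_2 = (12 − 8) − 0 = 4, and there is no ∂_2, so H_1 ≅ Z^4.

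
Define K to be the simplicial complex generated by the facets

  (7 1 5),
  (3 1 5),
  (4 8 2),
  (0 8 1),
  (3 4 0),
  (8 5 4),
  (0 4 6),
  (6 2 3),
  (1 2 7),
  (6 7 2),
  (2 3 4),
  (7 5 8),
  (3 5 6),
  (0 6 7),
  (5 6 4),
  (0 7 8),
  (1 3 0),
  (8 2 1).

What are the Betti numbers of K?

Take the total order 0 < 1 < 2 < 3 < 4 < 5 < 6 < 7 < 8 on the vertex set. Then K (dimension 2) consists of the simplices:

  0-simplices (9): [0], [1], [2], [3], [4], [5], [6], [7], [8]
  1-simplices (27): (27 of them)
  2-simplices (18): [0,1,3], [0,1,8], [0,3,4], [0,4,6], [0,6,7], [0,7,8], [1,2,7], [1,2,8], [1,3,5], [1,5,7], [2,3,4], [2,3,6], [2,4,8], [2,6,7], [3,5,6], [4,5,6], [4,5,8], [5,7,8]

Hence C_0 ≅ Z^9, C_1 ≅ Z^27, C_2 ≅ Z^18.

The boundary map ∂_1: C_1 → C_0 maps an edge to its endpoints' difference, ∂[p,q] = q − p.
The resulting 9×27 matrix has rank 8, and its Smith normal form has invariant factors (1,1,1,1,1,1,1,1).

Boundary ∂_2: C_2 → C_1 maps a triangle to the signed sum of its edges. For instance
  ∂[1,3,5] = [3,5] − [1,5] + [1,3],
  ∂[4,5,6] = [5,6] − [4,6] + [4,5].
The 27×18 boundary matrix has rank 18 and Smith normal form diag(1,1,1,1,1,1,1,1,1,1,1,1,1,1,1,1,1,2).

Now H_k = ker ∂_k / im ∂_{k+1}, so:

  H_0: rank C_0 − rank ∂_1 = 9 − 8 = 1, and the invariant factors of ∂_1 are all 1, so H_0 ≅ Z.
  H_1: rank ker ∂_1 − rank ∂_2 = (27 − 8) − 18 = 1, and ∂_2 has invariant factor 2 > 1, so H_1 ≅ Z ⊕ Z/2Z.
  H_2: rank ker ∂_2 − rank ∂_3 = (18 − 18) − 0 = 0, and there is no ∂_3, so H_2 ≅ 0.

As a check, the Euler characteristic is 9 − 27 + 18 = 0, which agrees with 1 − 1 + 0 = 0.

Hence the Betti numbers are b_0 = 1, b_1 = 1, b_2 = 0.

b_0 = 1, b_1 = 1, b_2 = 0.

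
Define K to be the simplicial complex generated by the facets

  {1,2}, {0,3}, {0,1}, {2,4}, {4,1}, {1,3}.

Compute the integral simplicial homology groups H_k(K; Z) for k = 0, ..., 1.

Take the total order 0 < 1 < 2 < 3 < 4 on the vertex set. Then K (dimension 1) consists of the simplices:

  0-simplices (5): [0], [1], [2], [3], [4]
  1-simplices (6): [0,1], [0,3], [1,2], [1,3], [1,4], [2,4]

so the chain groups are C_0 ≅ Z^5, C_1 ≅ Z^6.

∂_1: C_1 → C_0 sends each edge [p,q] (with p < q) to q − p. For instance
  ∂[1,3] = [3] − [1].
This gives a 5×6 integer matrix of rank 4; reducing to Smith normal form yields diagonal entries (1,1,1,1).

Now H_k = ker ∂_k / im ∂_{k+1}, so:

  H_0: rank C_0 − rank ∂_1 = 5 − 4 = 1, and the invariant factors of ∂_1 are all 1, so H_0 = Z.
  H_1: rank ker ∂_1 − rank ∂_2 = (6 − 4) − 0 = 2, and there is no ∂_2, so H_1 = Z^2.

As a check, the Euler characteristic is 5 − 6 = -1, which agrees with 1 − 2 = -1.
(K is a triangulation of a wedge of 2 circles.)

H_0 = Z,  H_1 = Z^2.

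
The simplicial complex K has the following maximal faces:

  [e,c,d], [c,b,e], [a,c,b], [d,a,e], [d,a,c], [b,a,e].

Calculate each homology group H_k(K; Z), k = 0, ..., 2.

Order the vertices as a < b < c < d < e. Listing each simplex with vertices in this order, K has dimension 2 with simplices:

  0-simplices (5): a, b, c, d, e
  1-simplices (9): ab, ac, ad, ae, bc, be, cd, ce, de
  2-simplices (6): abc, abe, acd, ade, bce, cde

giving chain groups C_0 ≅ Z^5, C_1 ≅ Z^9, C_2 ≅ Z^6.

The boundary map ∂_1: C_1 → C_0 sends each edge [p,q] (with p < q) to q − p.
This gives a 5×9 integer matrix of rank 4; reducing to Smith normal form yields diagonal entries (1,1,1,1).

Boundary ∂_2: C_2 → C_1 acts by ∂[p,q,r] = [q,r] − [p,r] + [p,q]. For instance
  ∂bce = ce − be + bc,
  ∂abe = be − ae + ab.
The resulting 9×6 matrix has rank 5, and its Smith normal form has invariant factors (1,1,1,1,1).

From H_k ≅ ker(∂_k) / im(∂_{k+1}) we obtain:

  H_0: rank C_0 − rank ∂_1 = 5 − 4 = 1, and the invariant factors of ∂_1 are all 1, so H_0 = Z.
  H_1: rank ker ∂_1 − rank ∂_2 = (9 − 4) − 5 = 0, and the invariant factors of ∂_2 are all 1, so H_1 = 0.
  H_2: rank ker ∂_2 − rank ∂_3 = (6 − 5) − 0 = 1, and there is no ∂_3, so H_2 = Z.

H_0 ≅ Z,  H_1 = 0,  H_2 ≅ Z.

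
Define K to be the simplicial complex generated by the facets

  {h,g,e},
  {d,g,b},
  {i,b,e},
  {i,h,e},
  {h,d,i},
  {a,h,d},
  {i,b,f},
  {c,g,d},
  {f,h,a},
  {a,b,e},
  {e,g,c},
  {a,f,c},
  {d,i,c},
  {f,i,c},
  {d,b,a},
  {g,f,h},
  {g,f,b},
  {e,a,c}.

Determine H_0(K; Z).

We work with the vertex ordering a < b < c < d < e < f < g < h < i. The simplices of K, each written with vertices in increasing order, are:

  0-simplices (9): a, b, c, d, e, f, g, h, i
  1-simplices (27): ab, ac, ad, ae, af, ah, bd, be, bf, bg, bi, cd, ce, cf, cg, ci, dg, dh, di, eg, eh, ei, fg, fh, fi, gh, hi
  2-simplices (18): abd, abe, ace, acf, adh, afh, bdg, bei, bfg, bfi, cdg, cdi, ceg, cfi, dhi, egh, ehi, fgh

giving chain groups C_0 ≅ Z^9, C_1 ≅ Z^27, C_2 ≅ Z^18.

Boundary ∂_1: C_1 → C_0 maps an edge to its endpoints' difference, ∂[p,q] = q − p.
The resulting 9×27 matrix has rank 8, and its Smith normal form has invariant factors (1,1,1,1,1,1,1,1).

Boundary ∂_2: C_2 → C_1 acts by ∂[p,q,r] = [q,r] − [p,r] + [p,q]. For instance
  ∂bfg = fg − bg + bf,
  ∂fgh = gh − fh + fg.
As a 27×18 matrix over Z this has rank 17, with invariant factors (1,1,1,1,1,1,1,1,1,1,1,1,1,1,1,1,1).

Reading off H_k = ker ∂_k / im ∂_{k+1}:

  H_0: rank C_0 − rank ∂_1 = 9 − 8 = 1, and the invariant factors of ∂_1 are all 1, so H_0 = Z.

H_0 = Z.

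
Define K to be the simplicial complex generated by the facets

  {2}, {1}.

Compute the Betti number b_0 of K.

Order the vertices as 1 < 2. Listing each simplex with vertices in this order, K has dimension 0 with simplices:

  0-simplices (2): [1], [2]

so the chain groups are C_0 ≅ Z^2.

Computing H_k = (kernel of ∂_k) / (image of ∂_{k+1}):

  H_0: rank C_0 − rank ∂_1 = 2 − 0 = 2, and there is no ∂_1, so H_0 = Z^2.

(K is a triangulation of a set of 2 points.)

Hence the Betti numbers are b_0 = 2.

b_0 = 2.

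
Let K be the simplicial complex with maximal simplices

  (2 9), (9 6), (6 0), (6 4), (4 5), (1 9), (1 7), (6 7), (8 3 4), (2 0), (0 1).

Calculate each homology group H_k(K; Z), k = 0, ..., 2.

H_0 ≅ Z,  H_1 ≅ Z^3,  H_2 = 0.

We work with the vertex ordering 0 < 1 < 2 < 3 < 4 < 5 < 6 < 7 < 8 < 9. The simplices of K, each written with vertices in increasing order, are:

  0-simplices (10): [0], [1], [2], [3], [4], [5], [6], [7], [8], [9]
  1-simplices (13): [0,1], [0,2], [0,6], [1,7], [1,9], [2,9], [3,4], [3,8], [4,5], [4,6], [4,8], [6,7], [6,9]
  2-simplices (1): [3,4,8]

Hence C_0 ≅ Z^10, C_1 ≅ Z^13, C_2 ≅ Z^1.

The boundary map ∂_1: C_1 → C_0 sends each edge [p,q] (with p < q) to q − p.
The 10×13 boundary matrix has rank 9 and Smith normal form diag(1,1,1,1,1,1,1,1,1).

Boundary ∂_2: C_2 → C_1 acts by ∂[p,q,r] = [q,r] − [p,r] + [p,q]. For instance
  ∂[3,4,8] = [4,8] − [3,8] + [3,4].
The resulting 13×1 matrix has rank 1, and its Smith normal form has invariant factors (1).

Computing H_k = (kernel of ∂_k) / (image of ∂_{k+1}):

  H_0: rank C_0 − rank ∂_1 = 10 − 9 = 1, and the invariant factors of ∂_1 are all 1, so H_0 = Z.
  H_1: rank ker ∂_1 − rank ∂_2 = (13 − 9) − 1 = 3, and the invariant factors of ∂_2 are all 1, so H_1 = Z^3.
  H_2: rank ker ∂_2 − rank ∂_3 = (1 − 1) − 0 = 0, and there is no ∂_3, so H_2 = 0.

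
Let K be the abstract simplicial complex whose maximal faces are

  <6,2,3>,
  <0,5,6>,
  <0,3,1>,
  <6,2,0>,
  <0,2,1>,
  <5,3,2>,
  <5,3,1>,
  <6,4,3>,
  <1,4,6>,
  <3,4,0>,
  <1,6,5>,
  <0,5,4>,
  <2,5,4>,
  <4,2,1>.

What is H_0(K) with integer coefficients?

Fix the vertex order 0 < 1 < 2 < 3 < 4 < 5 < 6 and write every simplex with vertices in increasing order. Then dim K = 2 and the simplices of K are:

  0-simplices (7): [0], [1], [2], [3], [4], [5], [6]
  1-simplices (21): [0,1], [0,2], [0,3], [0,4], [0,5], [0,6], [1,2], [1,3], [1,4], [1,5], [1,6], [2,3], [2,4], [2,5], [2,6], [3,4], [3,5], [3,6], [4,5], [4,6], [5,6]
  2-simplices (14): [0,1,2], [0,1,3], [0,2,6], [0,3,4], [0,4,5], [0,5,6], [1,2,4], [1,3,5], [1,4,6], [1,5,6], [2,3,5], [2,3,6], [2,4,5], [3,4,6]

Hence C_0 ≅ Z^7, C_1 ≅ Z^21, C_2 ≅ Z^14.

Boundary ∂_1: C_1 → C_0 maps an edge to its endpoints' difference, ∂[p,q] = q − p. For instance
  ∂[2,4] = [4] − [2].
As a 7×21 matrix over Z this has rank 6, with invariant factors (1,1,1,1,1,1).

Boundary ∂_2: C_2 → C_1 sends each 2-simplex [p,q,r] to [q,r] − [p,r] + [p,q]. For instance
  ∂[0,1,2] = [1,2] − [0,2] + [0,1],
  ∂[0,4,5] = [4,5] − [0,5] + [0,4].
The 21×14 boundary matrix has rank 13 and Smith normal form diag(1,1,1,1,1,1,1,1,1,1,1,1,1).

Reading off H_k = ker ∂_k / im ∂_{k+1}:

  H_0: rank C_0 − rank ∂_1 = 7 − 6 = 1, and the invariant factors of ∂_1 are all 1, so H_0 ≅ Z.

H_0 ≅ Z.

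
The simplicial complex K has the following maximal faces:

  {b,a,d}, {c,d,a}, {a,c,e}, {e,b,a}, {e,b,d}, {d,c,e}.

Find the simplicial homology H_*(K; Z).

Take the total order a < b < c < d < e on the vertex set. Then K (dimension 2) consists of the simplices:

  0-simplices (5): a, b, c, d, e
  1-simplices (9): ab, ac, ad, ae, bd, be, cd, ce, de
  2-simplices (6): abd, abe, acd, ace, bde, cde

Hence C_0 ≅ Z^5, C_1 ≅ Z^9, C_2 ≅ Z^6.

The boundary map ∂_1: C_1 → C_0 is given by ∂[p,q] = [q] − [p]. For instance
  ∂bd = d − b.
This gives a 5×9 integer matrix of rank 4; reducing to Smith normal form yields diagonal entries (1,1,1,1).

∂_2: C_2 → C_1 sends each 2-simplex [p,q,r] to [q,r] − [p,r] + [p,q]. For instance
  ∂acd = cd − ad + ac,
  ∂bde = de − be + bd.
The 9×6 boundary matrix has rank 5 and Smith normal form diag(1,1,1,1,1).

Reading off H_k = ker ∂_k / im ∂_{k+1}:

  H_0: rank C_0 − rank ∂_1 = 5 − 4 = 1, and the invariant factors of ∂_1 are all 1, so H_0 = Z.
  H_1: rank ker ∂_1 − rank ∂_2 = (9 − 4) − 5 = 0, and the invariant factors of ∂_2 are all 1, so H_1 = 0.
  H_2: rank ker ∂_2 − rank ∂_3 = (6 − 5) − 0 = 1, and there is no ∂_3, so H_2 = Z.

As a check, the Euler characteristic is 5 − 9 + 6 = 2, which agrees with 1 − 0 + 1 = 2.

H_0 ≅ Z,  H_1 = 0,  H_2 ≅ Z.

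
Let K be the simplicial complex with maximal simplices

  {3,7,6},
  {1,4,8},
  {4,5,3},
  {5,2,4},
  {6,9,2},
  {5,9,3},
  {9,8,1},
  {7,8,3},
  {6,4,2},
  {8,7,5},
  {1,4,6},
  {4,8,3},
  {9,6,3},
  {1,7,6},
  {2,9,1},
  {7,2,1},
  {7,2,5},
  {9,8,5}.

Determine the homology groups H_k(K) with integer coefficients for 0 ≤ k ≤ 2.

H_0 = Z,  H_1 = Z ⊕ Z_2,  H_2 = 0.

Order the vertices as 1 < 2 < 3 < 4 < 5 < 6 < 7 < 8 < 9. Listing each simplex with vertices in this order, K has dimension 2 with simplices:

  0-simplices (9): [1], [2], [3], [4], [5], [6], [7], [8], [9]
  1-simplices (27): (27 of them)
  2-simplices (18): [1,2,7], [1,2,9], [1,4,6], [1,4,8], [1,6,7], [1,8,9], [2,4,5], [2,4,6], [2,5,7], [2,6,9], [3,4,5], [3,4,8], [3,5,9], [3,6,7], [3,6,9], [3,7,8], [5,7,8], [5,8,9]

so the chain groups are C_0 ≅ Z^9, C_1 ≅ Z^27, C_2 ≅ Z^18.

∂_1: C_1 → C_0 sends each edge [p,q] (with p < q) to q − p.
As a 9×27 matrix over Z this has rank 8, with invariant factors (1,1,1,1,1,1,1,1).

∂_2: C_2 → C_1 acts by ∂[p,q,r] = [q,r] − [p,r] + [p,q]. For instance
  ∂[1,2,9] = [2,9] − [1,9] + [1,2],
  ∂[3,6,9] = [6,9] − [3,9] + [3,6].
As a 27×18 matrix over Z this has rank 18, with invariant factors (1,1,1,1,1,1,1,1,1,1,1,1,1,1,1,1,1,2).

From H_k ≅ ker(∂_k) / im(∂_{k+1}) we obtain:

  H_0: rank C_0 − rank ∂_1 = 9 − 8 = 1, and the invariant factors of ∂_1 are all 1, so H_0 ≅ Z.
  H_1: rank ker ∂_1 − rank ∂_2 = (27 − 8) − 18 = 1, and ∂_2 has invariant factor 2 > 1, so H_1 ≅ Z ⊕ Z_2.
  H_2: rank ker ∂_2 − rank ∂_3 = (18 − 18) − 0 = 0, and there is no ∂_3, so H_2 ≅ 0.

As a check, the Euler characteristic is 9 − 27 + 18 = 0, which agrees with 1 − 1 + 0 = 0.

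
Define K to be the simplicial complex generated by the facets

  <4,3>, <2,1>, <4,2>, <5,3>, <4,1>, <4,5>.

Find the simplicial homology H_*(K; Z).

K has 5 vertices, 6 edges.
rank ∂_0 = 0, rank ∂_1 = 4 ⇒ b_0 = 5 − 0 − 4 = 1; all invariant factors of ∂_1 are 1 so no torsion. So H_0 ≅ Z.
rank ∂_1 = 4, rank ∂_2 = 0 ⇒ b_1 = 6 − 4 − 0 = 2. So H_1 ≅ Z^2.

H_0 = Z,  H_1 = Z^2.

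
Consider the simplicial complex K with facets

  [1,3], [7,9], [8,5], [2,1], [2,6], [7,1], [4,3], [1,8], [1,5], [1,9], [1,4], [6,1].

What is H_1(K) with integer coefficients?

H_1 ≅ Z^4.

We work with the vertex ordering 1 < 2 < 3 < 4 < 5 < 6 < 7 < 8 < 9. The simplices of K, each written with vertices in increasing order, are:

  0-simplices (9): [1], [2], [3], [4], [5], [6], [7], [8], [9]
  1-simplices (12): [1,2], [1,3], [1,4], [1,5], [1,6], [1,7], [1,8], [1,9], [2,6], [3,4], [5,8], [7,9]

giving chain groups C_0 ≅ Z^9, C_1 ≅ Z^12.

∂_1: C_1 → C_0 maps an edge to its endpoints' difference, ∂[p,q] = q − p. For instance
  ∂[1,9] = [9] − [1].
The resulting 9×12 matrix has rank 8, and its Smith normal form has invariant factors (1,1,1,1,1,1,1,1).

From H_k ≅ ker(∂_k) / im(∂_{k+1}) we obtain:

  H_1: rank ker ∂_1 − rank ∂_2 = (12 − 8) − 0 = 4, and there is no ∂_2, so H_1 ≅ Z^4.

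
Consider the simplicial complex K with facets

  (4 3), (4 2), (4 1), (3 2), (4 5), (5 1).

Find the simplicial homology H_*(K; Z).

H_0 ≅ Z,  H_1 ≅ Z^2.

Fix the vertex order 1 < 2 < 3 < 4 < 5 and write every simplex with vertices in increasing order. Then dim K = 1 and the simplices of K are:

  0-simplices (5): [1], [2], [3], [4], [5]
  1-simplices (6): [1,4], [1,5], [2,3], [2,4], [3,4], [4,5]

so the chain groups are C_0 ≅ Z^5, C_1 ≅ Z^6.

∂_1: C_1 → C_0 sends each edge [p,q] (with p < q) to q − p. For instance
  ∂[2,3] = [3] − [2].
The 5×6 boundary matrix has rank 4 and Smith normal form diag(1,1,1,1).

Reading off H_k = ker ∂_k / im ∂_{k+1}:

  H_0: rank C_0 − rank ∂_1 = 5 − 4 = 1, and the invariant factors of ∂_1 are all 1, so H_0 = Z.
  H_1: rank ker ∂_1 − rank ∂_2 = (6 − 4) − 0 = 2, and there is no ∂_2, so H_1 = Z^2.

(K is a triangulation of a wedge of 2 circles.)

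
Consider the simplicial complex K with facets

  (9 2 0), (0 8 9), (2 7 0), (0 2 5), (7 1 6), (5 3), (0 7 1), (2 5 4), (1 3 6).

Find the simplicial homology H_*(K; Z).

H_0 ≅ Z,  H_1 ≅ Z,  H_2 = 0.

K has 10 vertices, 18 edges, 8 triangles.
rank ∂_0 = 0, rank ∂_1 = 9 ⇒ b_0 = 10 − 0 − 9 = 1; all invariant factors of ∂_1 are 1 so no torsion. So H_0 ≅ Z.
rank ∂_1 = 9, rank ∂_2 = 8 ⇒ b_1 = 18 − 9 − 8 = 1; all invariant factors of ∂_2 are 1 so no torsion. So H_1 ≅ Z.
rank ∂_2 = 8, rank ∂_3 = 0 ⇒ b_2 = 8 − 8 − 0 = 0. So H_2 ≅ 0.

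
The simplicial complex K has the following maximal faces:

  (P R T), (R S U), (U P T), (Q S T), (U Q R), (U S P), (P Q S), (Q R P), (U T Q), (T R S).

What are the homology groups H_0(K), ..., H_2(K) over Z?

Take the total order P < Q < R < S < T < U on the vertex set. Then K (dimension 2) consists of the simplices:

  0-simplices (6): P, Q, R, S, T, U
  1-simplices (15): PQ, PR, PS, PT, PU, QR, QS, QT, QU, RS, RT, RU, ST, SU, TU
  2-simplices (10): PQR, PQS, PRT, PSU, PTU, QRU, QST, QTU, RST, RSU

so the chain groups are C_0 ≅ Z^6, C_1 ≅ Z^15, C_2 ≅ Z^10.

∂_1: C_1 → C_0 maps an edge to its endpoints' difference, ∂[p,q] = q − p. For instance
  ∂RT = T − R.
This gives a 6×15 integer matrix of rank 5; reducing to Smith normal form yields diagonal entries (1,1,1,1,1).

Boundary ∂_2: C_2 → C_1 sends each 2-simplex [p,q,r] to [q,r] − [p,r] + [p,q]. For instance
  ∂PQS = QS − PS + PQ,
  ∂PQR = QR − PR + PQ.
The resulting 15×10 matrix has rank 10, and its Smith normal form has invariant factors (1,1,1,1,1,1,1,1,1,2).

Now H_k = ker ∂_k / im ∂_{k+1}, so:

  H_0: rank C_0 − rank ∂_1 = 6 − 5 = 1, and the invariant factors of ∂_1 are all 1, so H_0 ≅ Z.
  H_1: rank ker ∂_1 − rank ∂_2 = (15 − 5) − 10 = 0, and ∂_2 has invariant factor 2 > 1, so H_1 ≅ Z/2Z.
  H_2: rank ker ∂_2 − rank ∂_3 = (10 − 10) − 0 = 0, and there is no ∂_3, so H_2 ≅ 0.

As a check, the Euler characteristic is 6 − 15 + 10 = 1, which agrees with 1 − 0 + 0 = 1.

H_0 = Z,  H_1 = Z/2Z,  H_2 = 0.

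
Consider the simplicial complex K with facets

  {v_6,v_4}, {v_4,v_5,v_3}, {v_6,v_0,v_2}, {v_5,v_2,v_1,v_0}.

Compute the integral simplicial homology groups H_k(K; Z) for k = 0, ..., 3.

Order the vertices as v_0 < v_1 < v_2 < v_3 < v_4 < v_5 < v_6. Listing each simplex with vertices in this order, K has dimension 3 with simplices:

  0-simplices (7): [v_0], [v_1], [v_2], [v_3], [v_4], [v_5], [v_6]
  1-simplices (12): [v_0,v_1], [v_0,v_2], [v_0,v_5], [v_0,v_6], [v_1,v_2], [v_1,v_5], [v_2,v_5], [v_2,v_6], [v_3,v_4], [v_3,v_5], [v_4,v_5], [v_4,v_6]
  2-simplices (6): [v_0,v_1,v_2], [v_0,v_1,v_5], [v_0,v_2,v_5], [v_0,v_2,v_6], [v_1,v_2,v_5], [v_3,v_4,v_5]
  3-simplices (1): [v_0,v_1,v_2,v_5]

giving chain groups C_0 ≅ Z^7, C_1 ≅ Z^12, C_2 ≅ Z^6, C_3 ≅ Z^1.

∂_1: C_1 → C_0 maps an edge to its endpoints' difference, ∂[p,q] = q − p. For instance
  ∂[v_1,v_5] = [v_5] − [v_1].
The 7×12 boundary matrix has rank 6 and Smith normal form diag(1,1,1,1,1,1).

∂_2: C_2 → C_1 sends each 2-simplex [p,q,r] to [q,r] − [p,r] + [p,q]. For instance
  ∂[v_0,v_1,v_2] = [v_1,v_2] − [v_0,v_2] + [v_0,v_1],
  ∂[v_3,v_4,v_5] = [v_4,v_5] − [v_3,v_5] + [v_3,v_4].
The 12×6 boundary matrix has rank 5 and Smith normal form diag(1,1,1,1,1).

The boundary map ∂_3: C_3 → C_2 sends each 3-simplex σ to the alternating sum Σ_i (−1)^i (σ with its i-th vertex removed). For instance
  ∂[v_0,v_1,v_2,v_5] = [v_1,v_2,v_5] − [v_0,v_2,v_5] + [v_0,v_1,v_5] − [v_0,v_1,v_2].
As a 6×1 matrix over Z this has rank 1, with invariant factors (1).

From H_k ≅ ker(∂_k) / im(∂_{k+1}) we obtain:

  H_0: rank C_0 − rank ∂_1 = 7 − 6 = 1, and the invariant factors of ∂_1 are all 1, so H_0 = Z.
  H_1: rank ker ∂_1 − rank ∂_2 = (12 − 6) − 5 = 1, and the invariant factors of ∂_2 are all 1, so H_1 = Z.
  H_2: rank ker ∂_2 − rank ∂_3 = (6 − 5) − 1 = 0, and the invariant factors of ∂_3 are all 1, so H_2 = 0.
  H_3: rank ker ∂_3 − rank ∂_4 = (1 − 1) − 0 = 0, and there is no ∂_4, so H_3 = 0.

H_0 = Z,  H_1 = Z,  H_2 = 0,  H_3 = 0.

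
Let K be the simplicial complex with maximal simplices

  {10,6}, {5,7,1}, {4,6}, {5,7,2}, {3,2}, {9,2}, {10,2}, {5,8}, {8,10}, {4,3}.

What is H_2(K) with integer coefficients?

We work with the vertex ordering 1 < 2 < 3 < 4 < 5 < 6 < 7 < 8 < 9 < 10. The simplices of K, each written with vertices in increasing order, are:

  0-simplices (10): [1], [2], [3], [4], [5], [6], [7], [8], [9], [10]
  1-simplices (13): [1,5], [1,7], [2,3], [2,5], [2,7], [2,9], [2,10], [3,4], [4,6], [5,7], [5,8], [6,10], [8,10]
  2-simplices (2): [1,5,7], [2,5,7]

giving chain groups C_0 ≅ Z^10, C_1 ≅ Z^13, C_2 ≅ Z^2.

Boundary ∂_1: C_1 → C_0 maps an edge to its endpoints' difference, ∂[p,q] = q − p.
The resulting 10×13 matrix has rank 9, and its Smith normal form has invariant factors (1,1,1,1,1,1,1,1,1).

∂_2: C_2 → C_1 maps a triangle to the signed sum of its edges. For instance
  ∂[2,5,7] = [5,7] − [2,7] + [2,5],
  ∂[1,5,7] = [5,7] − [1,7] + [1,5].
As a 13×2 matrix over Z this has rank 2, with invariant factors (1,1).

Computing H_k = (kernel of ∂_k) / (image of ∂_{k+1}):

  H_2: rank ker ∂_2 − rank ∂_3 = (2 − 2) − 0 = 0, and there is no ∂_3, so H_2 ≅ 0.

H_2 ≅ 0.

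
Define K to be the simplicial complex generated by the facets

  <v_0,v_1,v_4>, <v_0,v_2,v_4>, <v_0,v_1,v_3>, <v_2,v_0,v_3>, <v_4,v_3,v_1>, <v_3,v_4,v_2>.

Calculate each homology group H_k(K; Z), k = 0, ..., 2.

H_0 ≅ Z,  H_1 = 0,  H_2 ≅ Z.

K has 5 vertices, 9 edges, 6 triangles.
rank ∂_0 = 0, rank ∂_1 = 4 ⇒ b_0 = 5 − 0 − 4 = 1; all invariant factors of ∂_1 are 1 so no torsion. So H_0 = Z.
rank ∂_1 = 4, rank ∂_2 = 5 ⇒ b_1 = 9 − 4 − 5 = 0; all invariant factors of ∂_2 are 1 so no torsion. So H_1 = 0.
rank ∂_2 = 5, rank ∂_3 = 0 ⇒ b_2 = 6 − 5 − 0 = 1. So H_2 = Z.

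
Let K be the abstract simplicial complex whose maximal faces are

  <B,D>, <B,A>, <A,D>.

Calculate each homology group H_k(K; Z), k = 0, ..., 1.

H_0 ≅ Z,  H_1 ≅ Z.

We work with the vertex ordering A < B < D. The simplices of K, each written with vertices in increasing order, are:

  0-simplices (3): A, B, D
  1-simplices (3): AB, AD, BD

so the chain groups are C_0 ≅ Z^3, C_1 ≅ Z^3.

∂_1: C_1 → C_0 is given by ∂[p,q] = [q] − [p].
This gives a 3×3 integer matrix of rank 2; reducing to Smith normal form yields diagonal entries (1,1).

Computing H_k = (kernel of ∂_k) / (image of ∂_{k+1}):

  H_0: rank C_0 − rank ∂_1 = 3 − 2 = 1, and the invariant factors of ∂_1 are all 1, so H_0 ≅ Z.
  H_1: rank ker ∂_1 − rank ∂_2 = (3 − 2) − 0 = 1, and there is no ∂_2, so H_1 ≅ Z.

As a check, the Euler characteristic is 3 − 3 = 0, which agrees with 1 − 1 = 0.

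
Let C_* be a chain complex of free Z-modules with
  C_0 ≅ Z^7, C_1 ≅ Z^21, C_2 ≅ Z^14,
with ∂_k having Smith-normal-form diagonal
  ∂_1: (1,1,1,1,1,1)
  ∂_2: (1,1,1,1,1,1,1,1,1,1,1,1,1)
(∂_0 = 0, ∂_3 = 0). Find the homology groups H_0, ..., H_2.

H_0: b_0 = 7 − 0 − 6 = 1; torsion from ∂_1 factors > 1: none. So H_0 ≅ Z.
H_1: b_1 = 21 − 6 − 13 = 2; torsion from ∂_2 factors > 1: none. So H_1 ≅ Z^2.
H_2: b_2 = 14 − 13 − 0 = 1; torsion from ∂_3 factors > 1: none. So H_2 ≅ Z.

H_0 ≅ Z,  H_1 ≅ Z^2,  H_2 ≅ Z.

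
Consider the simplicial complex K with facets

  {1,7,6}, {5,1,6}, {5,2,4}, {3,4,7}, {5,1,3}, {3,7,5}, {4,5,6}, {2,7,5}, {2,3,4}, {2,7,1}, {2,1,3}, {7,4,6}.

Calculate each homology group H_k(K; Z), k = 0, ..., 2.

Take the total order 1 < 2 < 3 < 4 < 5 < 6 < 7 on the vertex set. Then K (dimension 2) consists of the simplices:

  0-simplices (7): [1], [2], [3], [4], [5], [6], [7]
  1-simplices (18): [1,2], [1,3], [1,5], [1,6], [1,7], [2,3], [2,4], [2,5], [2,7], [3,4], [3,5], [3,7], [4,5], [4,6], [4,7], [5,6], [5,7], [6,7]
  2-simplices (12): [1,2,3], [1,2,7], [1,3,5], [1,5,6], [1,6,7], [2,3,4], [2,4,5], [2,5,7], [3,4,7], [3,5,7], [4,5,6], [4,6,7]

giving chain groups C_0 ≅ Z^7, C_1 ≅ Z^18, C_2 ≅ Z^12.

Boundary ∂_1: C_1 → C_0 maps an edge to its endpoints' difference, ∂[p,q] = q − p.
The 7×18 boundary matrix has rank 6 and Smith normal form diag(1,1,1,1,1,1).

The boundary map ∂_2: C_2 → C_1 maps a triangle to the signed sum of its edges. For instance
  ∂[1,5,6] = [5,6] − [1,6] + [1,5],
  ∂[1,2,3] = [2,3] − [1,3] + [1,2].
The 18×12 boundary matrix has rank 12 and Smith normal form diag(1,1,1,1,1,1,1,1,1,1,1,2).

Computing H_k = (kernel of ∂_k) / (image of ∂_{k+1}):

  H_0: rank C_0 − rank ∂_1 = 7 − 6 = 1, and the invariant factors of ∂_1 are all 1, so H_0 ≅ Z.
  H_1: rank ker ∂_1 − rank ∂_2 = (18 − 6) − 12 = 0, and ∂_2 has invariant factor 2 > 1, so H_1 ≅ Z/2.
  H_2: rank ker ∂_2 − rank ∂_3 = (12 − 12) − 0 = 0, and there is no ∂_3, so H_2 ≅ 0.

As a check, the Euler characteristic is 7 − 18 + 12 = 1, which agrees with 1 − 0 + 0 = 1.
(K is a triangulation of the real projective plane RP^2.)

H_0 = Z,  H_1 = Z/2,  H_2 = 0.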